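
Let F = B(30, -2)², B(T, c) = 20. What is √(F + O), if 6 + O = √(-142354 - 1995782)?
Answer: √(394 + 2*I*√534534) ≈ 30.89 + 23.668*I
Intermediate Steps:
O = -6 + 2*I*√534534 (O = -6 + √(-142354 - 1995782) = -6 + √(-2138136) = -6 + 2*I*√534534 ≈ -6.0 + 1462.2*I)
F = 400 (F = 20² = 400)
√(F + O) = √(400 + (-6 + 2*I*√534534)) = √(394 + 2*I*√534534)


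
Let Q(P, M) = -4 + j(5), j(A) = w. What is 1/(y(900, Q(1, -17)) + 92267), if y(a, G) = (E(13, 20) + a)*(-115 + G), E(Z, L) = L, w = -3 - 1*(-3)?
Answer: -1/17213 ≈ -5.8096e-5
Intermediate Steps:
w = 0 (w = -3 + 3 = 0)
j(A) = 0
Q(P, M) = -4 (Q(P, M) = -4 + 0 = -4)
y(a, G) = (-115 + G)*(20 + a) (y(a, G) = (20 + a)*(-115 + G) = (-115 + G)*(20 + a))
1/(y(900, Q(1, -17)) + 92267) = 1/((-2300 - 115*900 + 20*(-4) - 4*900) + 92267) = 1/((-2300 - 103500 - 80 - 3600) + 92267) = 1/(-109480 + 92267) = 1/(-17213) = -1/17213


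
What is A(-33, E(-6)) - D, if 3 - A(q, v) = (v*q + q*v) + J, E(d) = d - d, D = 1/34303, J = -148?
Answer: 5179752/34303 ≈ 151.00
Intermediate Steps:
D = 1/34303 ≈ 2.9152e-5
E(d) = 0
A(q, v) = 151 - 2*q*v (A(q, v) = 3 - ((v*q + q*v) - 148) = 3 - ((q*v + q*v) - 148) = 3 - (2*q*v - 148) = 3 - (-148 + 2*q*v) = 3 + (148 - 2*q*v) = 151 - 2*q*v)
A(-33, E(-6)) - D = (151 - 2*(-33)*0) - 1*1/34303 = (151 + 0) - 1/34303 = 151 - 1/34303 = 5179752/34303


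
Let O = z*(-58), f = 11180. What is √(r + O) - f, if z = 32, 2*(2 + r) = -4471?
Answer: -11180 + I*√16374/2 ≈ -11180.0 + 63.98*I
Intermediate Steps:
r = -4475/2 (r = -2 + (½)*(-4471) = -2 - 4471/2 = -4475/2 ≈ -2237.5)
O = -1856 (O = 32*(-58) = -1856)
√(r + O) - f = √(-4475/2 - 1856) - 1*11180 = √(-8187/2) - 11180 = I*√16374/2 - 11180 = -11180 + I*√16374/2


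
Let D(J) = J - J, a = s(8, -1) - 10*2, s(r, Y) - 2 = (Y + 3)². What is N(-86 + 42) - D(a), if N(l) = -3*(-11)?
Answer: 33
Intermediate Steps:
s(r, Y) = 2 + (3 + Y)² (s(r, Y) = 2 + (Y + 3)² = 2 + (3 + Y)²)
N(l) = 33
a = -14 (a = (2 + (3 - 1)²) - 10*2 = (2 + 2²) - 20 = (2 + 4) - 20 = 6 - 20 = -14)
D(J) = 0
N(-86 + 42) - D(a) = 33 - 1*0 = 33 + 0 = 33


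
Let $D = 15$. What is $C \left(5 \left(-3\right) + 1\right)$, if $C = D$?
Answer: $-210$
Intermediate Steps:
$C = 15$
$C \left(5 \left(-3\right) + 1\right) = 15 \left(5 \left(-3\right) + 1\right) = 15 \left(-15 + 1\right) = 15 \left(-14\right) = -210$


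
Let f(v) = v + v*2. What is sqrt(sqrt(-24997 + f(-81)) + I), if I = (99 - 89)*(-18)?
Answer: sqrt(-180 + 2*I*sqrt(6310)) ≈ 5.481 + 14.493*I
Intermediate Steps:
f(v) = 3*v (f(v) = v + 2*v = 3*v)
I = -180 (I = 10*(-18) = -180)
sqrt(sqrt(-24997 + f(-81)) + I) = sqrt(sqrt(-24997 + 3*(-81)) - 180) = sqrt(sqrt(-24997 - 243) - 180) = sqrt(sqrt(-25240) - 180) = sqrt(2*I*sqrt(6310) - 180) = sqrt(-180 + 2*I*sqrt(6310))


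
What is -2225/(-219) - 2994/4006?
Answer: 4128832/438657 ≈ 9.4124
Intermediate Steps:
-2225/(-219) - 2994/4006 = -2225*(-1/219) - 2994*1/4006 = 2225/219 - 1497/2003 = 4128832/438657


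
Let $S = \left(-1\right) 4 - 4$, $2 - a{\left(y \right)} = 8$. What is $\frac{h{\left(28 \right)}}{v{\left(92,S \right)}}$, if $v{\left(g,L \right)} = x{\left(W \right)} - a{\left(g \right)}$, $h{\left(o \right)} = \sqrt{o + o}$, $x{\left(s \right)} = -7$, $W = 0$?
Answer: $- 2 \sqrt{14} \approx -7.4833$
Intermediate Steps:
$a{\left(y \right)} = -6$ ($a{\left(y \right)} = 2 - 8 = -6$)
$S = -8$ ($S = -4 - 4 = -8$)
$h{\left(o \right)} = \sqrt{2} \sqrt{o}$ ($h{\left(o \right)} = \sqrt{2 o} = \sqrt{2} \sqrt{o}$)
$v{\left(g,L \right)} = -1$ ($v{\left(g,L \right)} = -7 - -6 = -7 + 6 = -1$)
$\frac{h{\left(28 \right)}}{v{\left(92,S \right)}} = \frac{\sqrt{2} \sqrt{28}}{-1} = \sqrt{2} \cdot 2 \sqrt{7} \left(-1\right) = 2 \sqrt{14} \left(-1\right) = - 2 \sqrt{14}$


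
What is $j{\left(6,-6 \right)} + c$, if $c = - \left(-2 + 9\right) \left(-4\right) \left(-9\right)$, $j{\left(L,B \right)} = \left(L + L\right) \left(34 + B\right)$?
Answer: $84$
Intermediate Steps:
$j{\left(L,B \right)} = 2 L \left(34 + B\right)$
$c = -252$ ($c = - 7 \left(-4\right) \left(-9\right) = - \left(-28\right) \left(-9\right) = \left(-1\right) 252 = -252$)
$j{\left(6,-6 \right)} + c = 2 \cdot 6 \left(34 - 6\right) - 252 = 2 \cdot 6 \cdot 28 - 252 = 336 - 252 = 84$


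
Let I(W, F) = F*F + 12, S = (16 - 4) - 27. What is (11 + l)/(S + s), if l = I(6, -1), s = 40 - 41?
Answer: -3/2 ≈ -1.5000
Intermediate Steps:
S = -15 (S = 12 - 27 = -15)
s = -1
I(W, F) = 12 + F² (I(W, F) = F² + 12 = 12 + F²)
l = 13 (l = 12 + (-1)² = 12 + 1 = 13)
(11 + l)/(S + s) = (11 + 13)/(-15 - 1) = 24/(-16) = 24*(-1/16) = -3/2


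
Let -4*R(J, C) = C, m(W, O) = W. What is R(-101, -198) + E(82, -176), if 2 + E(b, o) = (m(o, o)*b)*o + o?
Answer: 5079807/2 ≈ 2.5399e+6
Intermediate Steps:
R(J, C) = -C/4
E(b, o) = -2 + o + b*o² (E(b, o) = -2 + ((o*b)*o + o) = -2 + ((b*o)*o + o) = -2 + (b*o² + o) = -2 + (o + b*o²) = -2 + o + b*o²)
R(-101, -198) + E(82, -176) = -¼*(-198) + (-2 - 176 + 82*(-176)²) = 99/2 + (-2 - 176 + 82*30976) = 99/2 + (-2 - 176 + 2540032) = 99/2 + 2539854 = 5079807/2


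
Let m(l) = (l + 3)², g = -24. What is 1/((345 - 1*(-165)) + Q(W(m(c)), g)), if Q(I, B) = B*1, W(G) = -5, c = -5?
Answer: 1/486 ≈ 0.0020576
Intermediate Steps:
m(l) = (3 + l)²
Q(I, B) = B
1/((345 - 1*(-165)) + Q(W(m(c)), g)) = 1/((345 - 1*(-165)) - 24) = 1/((345 + 165) - 24) = 1/(510 - 24) = 1/486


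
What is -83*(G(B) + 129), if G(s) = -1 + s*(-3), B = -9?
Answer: -12865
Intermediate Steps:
G(s) = -1 - 3*s
-83*(G(B) + 129) = -83*((-1 - 3*(-9)) + 129) = -83*((-1 + 27) + 129) = -83*(26 + 129) = -83*155 = -12865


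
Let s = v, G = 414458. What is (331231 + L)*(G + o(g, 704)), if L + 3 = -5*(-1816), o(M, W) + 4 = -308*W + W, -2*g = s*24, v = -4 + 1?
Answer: 67491924408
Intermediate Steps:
v = -3
s = -3
g = 36 (g = -(-3)*24/2 = -½*(-72) = 36)
o(M, W) = -4 - 307*W (o(M, W) = -4 + (-308*W + W) = -4 - 307*W)
L = 9077 (L = -3 - 5*(-1816) = -3 + 9080 = 9077)
(331231 + L)*(G + o(g, 704)) = (331231 + 9077)*(414458 + (-4 - 307*704)) = 340308*(414458 + (-4 - 216128)) = 340308*(414458 - 216132) = 340308*198326 = 67491924408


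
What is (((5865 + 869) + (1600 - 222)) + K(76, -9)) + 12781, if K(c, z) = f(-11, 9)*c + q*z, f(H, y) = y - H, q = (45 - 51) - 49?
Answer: 22908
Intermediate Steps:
q = -55 (q = -6 - 49 = -55)
K(c, z) = -55*z + 20*c (K(c, z) = (9 - 1*(-11))*c - 55*z = (9 + 11)*c - 55*z = 20*c - 55*z = -55*z + 20*c)
(((5865 + 869) + (1600 - 222)) + K(76, -9)) + 12781 = (((5865 + 869) + (1600 - 222)) + (-55*(-9) + 20*76)) + 12781 = ((6734 + 1378) + (495 + 1520)) + 12781 = (8112 + 2015) + 12781 = 10127 + 12781 = 22908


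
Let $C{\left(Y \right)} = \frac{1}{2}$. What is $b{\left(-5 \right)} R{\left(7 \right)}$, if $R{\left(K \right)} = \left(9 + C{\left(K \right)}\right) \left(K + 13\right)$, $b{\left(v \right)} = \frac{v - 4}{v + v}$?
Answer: $171$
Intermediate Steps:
$C{\left(Y \right)} = \frac{1}{2}$
$b{\left(v \right)} = \frac{-4 + v}{2 v}$
$R{\left(K \right)} = \frac{247}{2} + \frac{19 K}{2}$ ($R{\left(K \right)} = \left(9 + \frac{1}{2}\right) \left(K + 13\right) = \frac{19 \left(13 + K\right)}{2} = \frac{247}{2} + \frac{19 K}{2}$)
$b{\left(-5 \right)} R{\left(7 \right)} = \frac{-4 - 5}{2 \left(-5\right)} \left(\frac{247}{2} + \frac{19}{2} \cdot 7\right) = \frac{1}{2} \left(- \frac{1}{5}\right) \left(-9\right) \left(\frac{247}{2} + \frac{133}{2}\right) = \frac{9}{10} \cdot 190 = 171$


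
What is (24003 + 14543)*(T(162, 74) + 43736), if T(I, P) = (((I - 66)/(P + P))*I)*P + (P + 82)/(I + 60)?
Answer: 73467519620/37 ≈ 1.9856e+9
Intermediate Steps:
T(I, P) = (82 + P)/(60 + I) + I*(-66 + I)/2 (T(I, P) = (((-66 + I)/((2*P)))*I)*P + (82 + P)/(60 + I) = (((-66 + I)*(1/(2*P)))*I)*P + (82 + P)/(60 + I) = (((-66 + I)/(2*P))*I)*P + (82 + P)/(60 + I) = (I*(-66 + I)/(2*P))*P + (82 + P)/(60 + I) = I*(-66 + I)/2 + (82 + P)/(60 + I) = (82 + P)/(60 + I) + I*(-66 + I)/2)
(24003 + 14543)*(T(162, 74) + 43736) = (24003 + 14543)*((82 + 74 + (1/2)*162**3 - 1980*162 - 3*162**2)/(60 + 162) + 43736) = 38546*((82 + 74 + (1/2)*4251528 - 320760 - 3*26244)/222 + 43736) = 38546*((82 + 74 + 2125764 - 320760 - 78732)/222 + 43736) = 38546*((1/222)*1726428 + 43736) = 38546*(287738/37 + 43736) = 38546*(1905970/37) = 73467519620/37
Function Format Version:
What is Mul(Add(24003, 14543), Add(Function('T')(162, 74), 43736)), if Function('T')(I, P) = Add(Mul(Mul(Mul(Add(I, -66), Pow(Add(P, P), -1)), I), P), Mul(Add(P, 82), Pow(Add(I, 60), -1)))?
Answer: Rational(73467519620, 37) ≈ 1.9856e+9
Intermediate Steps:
Function('T')(I, P) = Add(Mul(Pow(Add(60, I), -1), Add(82, P)), Mul(Rational(1, 2), I, Add(-66, I))) (Function('T')(I, P) = Add(Mul(Mul(Mul(Add(-66, I), Pow(Mul(2, P), -1)), I), P), Mul(Add(82, P), Pow(Add(60, I), -1))) = Add(Mul(Mul(Mul(Add(-66, I), Mul(Rational(1, 2), Pow(P, -1))), I), P), Mul(Pow(Add(60, I), -1), Add(82, P))) = Add(Mul(Mul(Mul(Rational(1, 2), Pow(P, -1), Add(-66, I)), I), P), Mul(Pow(Add(60, I), -1), Add(82, P))) = Add(Mul(Mul(Rational(1, 2), I, Pow(P, -1), Add(-66, I)), P), Mul(Pow(Add(60, I), -1), Add(82, P))) = Add(Mul(Rational(1, 2), I, Add(-66, I)), Mul(Pow(Add(60, I), -1), Add(82, P))) = Add(Mul(Pow(Add(60, I), -1), Add(82, P)), Mul(Rational(1, 2), I, Add(-66, I))))
Mul(Add(24003, 14543), Add(Function('T')(162, 74), 43736)) = Mul(Add(24003, 14543), Add(Mul(Pow(Add(60, 162), -1), Add(82, 74, Mul(Rational(1, 2), Pow(162, 3)), Mul(-1980, 162), Mul(-3, Pow(162, 2)))), 43736)) = Mul(38546, Add(Mul(Pow(222, -1), Add(82, 74, Mul(Rational(1, 2), 4251528), -320760, Mul(-3, 26244))), 43736)) = Mul(38546, Add(Mul(Rational(1, 222), Add(82, 74, 2125764, -320760, -78732)), 43736)) = Mul(38546, Add(Mul(Rational(1, 222), 1726428), 43736)) = Mul(38546, Add(Rational(287738, 37), 43736)) = Mul(38546, Rational(1905970, 37)) = Rational(73467519620, 37)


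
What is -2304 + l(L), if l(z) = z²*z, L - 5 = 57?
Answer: 236024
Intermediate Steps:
L = 62 (L = 5 + 57 = 62)
l(z) = z³
-2304 + l(L) = -2304 + 62³ = -2304 + 238328 = 236024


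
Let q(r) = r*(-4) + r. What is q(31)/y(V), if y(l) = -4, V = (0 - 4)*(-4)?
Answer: 93/4 ≈ 23.250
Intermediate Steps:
q(r) = -3*r (q(r) = -4*r + r = -3*r)
V = 16 (V = -4*(-4) = 16)
q(31)/y(V) = -3*31/(-4) = -93*(-1/4) = 93/4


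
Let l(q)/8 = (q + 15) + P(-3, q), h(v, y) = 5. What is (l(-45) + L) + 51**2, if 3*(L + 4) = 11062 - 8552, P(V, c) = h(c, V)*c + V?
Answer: 4109/3 ≈ 1369.7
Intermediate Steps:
P(V, c) = V + 5*c (P(V, c) = 5*c + V = V + 5*c)
l(q) = 96 + 48*q (l(q) = 8*((q + 15) + (-3 + 5*q)) = 8*((15 + q) + (-3 + 5*q)) = 8*(12 + 6*q) = 96 + 48*q)
L = 2498/3 (L = -4 + (11062 - 8552)/3 = -4 + (1/3)*2510 = -4 + 2510/3 = 2498/3 ≈ 832.67)
(l(-45) + L) + 51**2 = ((96 + 48*(-45)) + 2498/3) + 51**2 = ((96 - 2160) + 2498/3) + 2601 = (-2064 + 2498/3) + 2601 = -3694/3 + 2601 = 4109/3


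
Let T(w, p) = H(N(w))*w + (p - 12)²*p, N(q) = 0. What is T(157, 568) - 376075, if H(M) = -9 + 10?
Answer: 175213330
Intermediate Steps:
H(M) = 1
T(w, p) = w + p*(-12 + p)² (T(w, p) = 1*w + (p - 12)²*p = w + (-12 + p)²*p = w + p*(-12 + p)²)
T(157, 568) - 376075 = (157 + 568*(-12 + 568)²) - 376075 = (157 + 568*556²) - 376075 = (157 + 568*309136) - 376075 = (157 + 175589248) - 376075 = 175589405 - 376075 = 175213330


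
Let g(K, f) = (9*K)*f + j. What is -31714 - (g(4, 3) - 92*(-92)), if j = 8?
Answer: -40294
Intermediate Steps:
g(K, f) = 8 + 9*K*f (g(K, f) = (9*K)*f + 8 = 9*K*f + 8 = 8 + 9*K*f)
-31714 - (g(4, 3) - 92*(-92)) = -31714 - ((8 + 9*4*3) - 92*(-92)) = -31714 - ((8 + 108) + 8464) = -31714 - (116 + 8464) = -31714 - 1*8580 = -31714 - 8580 = -40294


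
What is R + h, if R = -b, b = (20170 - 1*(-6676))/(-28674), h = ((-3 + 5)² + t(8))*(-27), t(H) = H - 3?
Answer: -3470468/14337 ≈ -242.06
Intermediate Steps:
t(H) = -3 + H
h = -243 (h = ((-3 + 5)² + (-3 + 8))*(-27) = (2² + 5)*(-27) = (4 + 5)*(-27) = 9*(-27) = -243)
b = -13423/14337 (b = (20170 + 6676)*(-1/28674) = 26846*(-1/28674) = -13423/14337 ≈ -0.93625)
R = 13423/14337 (R = -1*(-13423/14337) = 13423/14337 ≈ 0.93625)
R + h = 13423/14337 - 243 = -3470468/14337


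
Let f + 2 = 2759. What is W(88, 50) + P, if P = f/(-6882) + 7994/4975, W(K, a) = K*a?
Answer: 50229426211/11412650 ≈ 4401.2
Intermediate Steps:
f = 2757 (f = -2 + 2759 = 2757)
P = 13766211/11412650 (P = 2757/(-6882) + 7994/4975 = 2757*(-1/6882) + 7994*(1/4975) = -919/2294 + 7994/4975 = 13766211/11412650 ≈ 1.2062)
W(88, 50) + P = 88*50 + 13766211/11412650 = 4400 + 13766211/11412650 = 50229426211/11412650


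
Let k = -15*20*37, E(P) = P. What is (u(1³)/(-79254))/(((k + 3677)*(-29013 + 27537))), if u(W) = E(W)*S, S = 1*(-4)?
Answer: 1/217083601098 ≈ 4.6065e-12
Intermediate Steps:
S = -4
k = -11100 (k = -300*37 = -11100)
u(W) = -4*W (u(W) = W*(-4) = -4*W)
(u(1³)/(-79254))/(((k + 3677)*(-29013 + 27537))) = (-4*1³/(-79254))/(((-11100 + 3677)*(-29013 + 27537))) = (-4*1*(-1/79254))/((-7423*(-1476))) = -4*(-1/79254)/10956348 = (2/39627)*(1/10956348) = 1/217083601098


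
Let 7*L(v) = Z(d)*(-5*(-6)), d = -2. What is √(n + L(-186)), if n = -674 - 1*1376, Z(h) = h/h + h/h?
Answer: I*√100030/7 ≈ 45.182*I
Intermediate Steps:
Z(h) = 2 (Z(h) = 1 + 1 = 2)
n = -2050 (n = -674 - 1376 = -2050)
L(v) = 60/7 (L(v) = (2*(-5*(-6)))/7 = (2*30)/7 = (⅐)*60 = 60/7)
√(n + L(-186)) = √(-2050 + 60/7) = √(-14290/7) = I*√100030/7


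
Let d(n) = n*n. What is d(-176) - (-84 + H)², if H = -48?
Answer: 13552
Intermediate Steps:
d(n) = n²
d(-176) - (-84 + H)² = (-176)² - (-84 - 48)² = 30976 - 1*(-132)² = 30976 - 1*17424 = 30976 - 17424 = 13552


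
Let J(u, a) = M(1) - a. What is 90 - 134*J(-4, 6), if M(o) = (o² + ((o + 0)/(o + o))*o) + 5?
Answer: 23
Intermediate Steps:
M(o) = 5 + o² + o/2 (M(o) = (o² + (o/((2*o)))*o) + 5 = (o² + (o*(1/(2*o)))*o) + 5 = (o² + o/2) + 5 = 5 + o² + o/2)
J(u, a) = 13/2 - a (J(u, a) = (5 + 1² + (½)*1) - a = (5 + 1 + ½) - a = 13/2 - a)
90 - 134*J(-4, 6) = 90 - 134*(13/2 - 1*6) = 90 - 134*(13/2 - 6) = 90 - 134*½ = 90 - 67 = 23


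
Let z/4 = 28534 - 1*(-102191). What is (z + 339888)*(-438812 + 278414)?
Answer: -138389469624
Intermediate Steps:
z = 522900 (z = 4*(28534 - 1*(-102191)) = 4*(28534 + 102191) = 4*130725 = 522900)
(z + 339888)*(-438812 + 278414) = (522900 + 339888)*(-438812 + 278414) = 862788*(-160398) = -138389469624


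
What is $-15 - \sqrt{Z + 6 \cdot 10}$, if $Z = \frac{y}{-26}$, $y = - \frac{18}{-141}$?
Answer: $-15 - \frac{3 \sqrt{2488603}}{611} \approx -22.746$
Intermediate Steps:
$y = \frac{6}{47}$ ($y = \left(-18\right) \left(- \frac{1}{141}\right) = \frac{6}{47} \approx 0.12766$)
$Z = - \frac{3}{611}$ ($Z = \frac{6}{47 \left(-26\right)} = \frac{6}{47} \left(- \frac{1}{26}\right) = - \frac{3}{611} \approx -0.00491$)
$-15 - \sqrt{Z + 6 \cdot 10} = -15 - \sqrt{- \frac{3}{611} + 6 \cdot 10} = -15 - \sqrt{- \frac{3}{611} + 60} = -15 - \sqrt{\frac{36657}{611}} = -15 - \frac{3 \sqrt{2488603}}{611}$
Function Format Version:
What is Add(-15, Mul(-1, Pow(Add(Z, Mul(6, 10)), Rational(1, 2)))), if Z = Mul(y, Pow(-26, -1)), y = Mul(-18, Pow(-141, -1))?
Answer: Add(-15, Mul(Rational(-3, 611), Pow(2488603, Rational(1, 2)))) ≈ -22.746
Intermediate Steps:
y = Rational(6, 47) (y = Mul(-18, Rational(-1, 141)) = Rational(6, 47) ≈ 0.12766)
Z = Rational(-3, 611) (Z = Mul(Rational(6, 47), Pow(-26, -1)) = Mul(Rational(6, 47), Rational(-1, 26)) = Rational(-3, 611) ≈ -0.0049100)
Add(-15, Mul(-1, Pow(Add(Z, Mul(6, 10)), Rational(1, 2)))) = Add(-15, Mul(-1, Pow(Add(Rational(-3, 611), Mul(6, 10)), Rational(1, 2)))) = Add(-15, Mul(-1, Pow(Add(Rational(-3, 611), 60), Rational(1, 2)))) = Add(-15, Mul(-1, Pow(Rational(36657, 611), Rational(1, 2)))) = Add(-15, Mul(-1, Mul(Rational(3, 611), Pow(2488603, Rational(1, 2))))) = Add(-15, Mul(Rational(-3, 611), Pow(2488603, Rational(1, 2))))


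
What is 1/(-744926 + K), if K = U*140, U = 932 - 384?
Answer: -1/668206 ≈ -1.4965e-6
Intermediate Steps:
U = 548
K = 76720 (K = 548*140 = 76720)
1/(-744926 + K) = 1/(-744926 + 76720) = 1/(-668206) = -1/668206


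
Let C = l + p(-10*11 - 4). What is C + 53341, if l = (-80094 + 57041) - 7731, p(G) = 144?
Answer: 22701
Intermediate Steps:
l = -30784 (l = -23053 - 7731 = -30784)
C = -30640 (C = -30784 + 144 = -30640)
C + 53341 = -30640 + 53341 = 22701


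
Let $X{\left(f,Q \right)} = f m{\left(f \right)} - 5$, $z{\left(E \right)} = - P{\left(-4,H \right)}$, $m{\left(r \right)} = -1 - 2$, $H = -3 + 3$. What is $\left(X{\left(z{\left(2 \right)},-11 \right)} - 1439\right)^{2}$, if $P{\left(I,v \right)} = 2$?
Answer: $2067844$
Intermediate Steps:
$H = 0$
$m{\left(r \right)} = -3$ ($m{\left(r \right)} = -1 - 2 = -3$)
$z{\left(E \right)} = -2$ ($z{\left(E \right)} = \left(-1\right) 2 = -2$)
$X{\left(f,Q \right)} = -5 - 3 f$ ($X{\left(f,Q \right)} = f \left(-3\right) - 5 = - 3 f - 5 = -5 - 3 f$)
$\left(X{\left(z{\left(2 \right)},-11 \right)} - 1439\right)^{2} = \left(\left(-5 - -6\right) - 1439\right)^{2} = \left(\left(-5 + 6\right) - 1439\right)^{2} = \left(1 - 1439\right)^{2} = \left(-1438\right)^{2} = 2067844$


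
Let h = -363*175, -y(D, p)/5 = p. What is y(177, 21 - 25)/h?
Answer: -4/12705 ≈ -0.00031484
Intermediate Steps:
y(D, p) = -5*p
h = -63525
y(177, 21 - 25)/h = -5*(21 - 25)/(-63525) = -5*(-4)*(-1/63525) = 20*(-1/63525) = -4/12705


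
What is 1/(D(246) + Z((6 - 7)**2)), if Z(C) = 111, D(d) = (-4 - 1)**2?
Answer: 1/136 ≈ 0.0073529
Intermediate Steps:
D(d) = 25 (D(d) = (-5)**2 = 25)
1/(D(246) + Z((6 - 7)**2)) = 1/(25 + 111) = 1/136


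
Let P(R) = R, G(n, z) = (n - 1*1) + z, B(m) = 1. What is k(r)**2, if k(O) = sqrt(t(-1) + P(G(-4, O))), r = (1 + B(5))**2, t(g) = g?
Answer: -2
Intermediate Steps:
G(n, z) = -1 + n + z (G(n, z) = (n - 1) + z = (-1 + n) + z = -1 + n + z)
r = 4 (r = (1 + 1)**2 = 2**2 = 4)
k(O) = sqrt(-6 + O) (k(O) = sqrt(-1 + (-1 - 4 + O)) = sqrt(-1 + (-5 + O)) = sqrt(-6 + O))
k(r)**2 = (sqrt(-6 + 4))**2 = (sqrt(-2))**2 = (I*sqrt(2))**2 = -2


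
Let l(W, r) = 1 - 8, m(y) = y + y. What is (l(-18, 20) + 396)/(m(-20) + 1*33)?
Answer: -389/7 ≈ -55.571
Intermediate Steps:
m(y) = 2*y
l(W, r) = -7
(l(-18, 20) + 396)/(m(-20) + 1*33) = (-7 + 396)/(2*(-20) + 1*33) = 389/(-40 + 33) = 389/(-7) = 389*(-⅐) = -389/7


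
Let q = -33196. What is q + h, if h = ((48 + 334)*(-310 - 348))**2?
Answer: 63179805540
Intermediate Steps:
h = 63179838736 (h = (382*(-658))**2 = (-251356)**2 = 63179838736)
q + h = -33196 + 63179838736 = 63179805540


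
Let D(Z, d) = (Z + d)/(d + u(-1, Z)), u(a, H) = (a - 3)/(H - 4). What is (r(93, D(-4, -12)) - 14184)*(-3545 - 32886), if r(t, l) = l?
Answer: 11883792200/23 ≈ 5.1669e+8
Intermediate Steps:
u(a, H) = (-3 + a)/(-4 + H)
D(Z, d) = (Z + d)/(d - 4/(-4 + Z)) (D(Z, d) = (Z + d)/(d + (-3 - 1)/(-4 + Z)) = (Z + d)/(d - 4/(-4 + Z)))
(r(93, D(-4, -12)) - 14184)*(-3545 - 32886) = ((-4 - 4)*(-4 - 12)/(-4 - 12*(-4 - 4)) - 14184)*(-3545 - 32886) = (-8*(-16)/(-4 - 12*(-8)) - 14184)*(-36431) = (-8*(-16)/(-4 + 96) - 14184)*(-36431) = (-8*(-16)/92 - 14184)*(-36431) = ((1/92)*(-8)*(-16) - 14184)*(-36431) = (32/23 - 14184)*(-36431) = -326200/23*(-36431) = 11883792200/23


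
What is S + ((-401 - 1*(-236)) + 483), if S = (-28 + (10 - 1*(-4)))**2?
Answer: 514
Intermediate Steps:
S = 196 (S = (-28 + (10 + 4))**2 = (-28 + 14)**2 = (-14)**2 = 196)
S + ((-401 - 1*(-236)) + 483) = 196 + ((-401 - 1*(-236)) + 483) = 196 + ((-401 + 236) + 483) = 196 + (-165 + 483) = 196 + 318 = 514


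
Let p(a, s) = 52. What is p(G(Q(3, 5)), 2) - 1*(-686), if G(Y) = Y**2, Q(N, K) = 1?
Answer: 738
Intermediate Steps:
p(G(Q(3, 5)), 2) - 1*(-686) = 52 - 1*(-686) = 52 + 686 = 738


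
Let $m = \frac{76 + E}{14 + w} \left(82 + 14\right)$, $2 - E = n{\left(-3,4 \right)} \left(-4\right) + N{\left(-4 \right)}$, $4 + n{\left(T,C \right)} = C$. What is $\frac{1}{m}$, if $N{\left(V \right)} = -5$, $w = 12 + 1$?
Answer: $\frac{9}{2656} \approx 0.0033886$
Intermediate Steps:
$w = 13$
$n{\left(T,C \right)} = -4 + C$
$E = 7$ ($E = 2 - \left(\left(-4 + 4\right) \left(-4\right) - 5\right) = 2 - \left(0 \left(-4\right) - 5\right) = 2 - \left(0 - 5\right) = 2 - -5 = 2 + 5 = 7$)
$m = \frac{2656}{9}$ ($m = \frac{76 + 7}{14 + 13} \left(82 + 14\right) = \frac{83}{27} \cdot 96 = \frac{2656}{9} \approx 295.11$)
$\frac{1}{m} = \frac{1}{\frac{2656}{9}} = \frac{9}{2656}$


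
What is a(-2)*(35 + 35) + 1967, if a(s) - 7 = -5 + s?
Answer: 1967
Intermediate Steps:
a(s) = 2 + s (a(s) = 7 + (-5 + s) = 2 + s)
a(-2)*(35 + 35) + 1967 = (2 - 2)*(35 + 35) + 1967 = 0*70 + 1967 = 0 + 1967 = 1967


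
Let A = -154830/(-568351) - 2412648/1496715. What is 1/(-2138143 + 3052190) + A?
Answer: -347183565620381647/259180911266985785 ≈ -1.3395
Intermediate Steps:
A = -379831506666/283553155655 (A = -154830*(-1/568351) - 2412648*1/1496715 = 154830/568351 - 804216/498905 = -379831506666/283553155655 ≈ -1.3395)
1/(-2138143 + 3052190) + A = 1/(-2138143 + 3052190) - 379831506666/283553155655 = 1/914047 - 379831506666/283553155655 = -347183565620381647/259180911266985785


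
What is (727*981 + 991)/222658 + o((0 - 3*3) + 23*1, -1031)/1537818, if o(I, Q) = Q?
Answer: 549023111603/171203740122 ≈ 3.2068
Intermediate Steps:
(727*981 + 991)/222658 + o((0 - 3*3) + 23*1, -1031)/1537818 = (727*981 + 991)/222658 - 1031/1537818 = (713187 + 991)*(1/222658) - 1031*1/1537818 = 714178*(1/222658) - 1031/1537818 = 357089/111329 - 1031/1537818 = 549023111603/171203740122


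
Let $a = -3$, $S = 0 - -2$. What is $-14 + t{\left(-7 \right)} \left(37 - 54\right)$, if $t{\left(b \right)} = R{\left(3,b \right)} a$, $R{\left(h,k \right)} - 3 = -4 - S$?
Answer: $-167$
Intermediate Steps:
$S = 2$ ($S = 0 + 2 = 2$)
$R{\left(h,k \right)} = -3$ ($R{\left(h,k \right)} = 3 - 6 = -3$)
$t{\left(b \right)} = 9$ ($t{\left(b \right)} = \left(-3\right) \left(-3\right) = 9$)
$-14 + t{\left(-7 \right)} \left(37 - 54\right) = -14 + 9 \left(37 - 54\right) = -14 + 9 \left(-17\right) = -14 - 153 = -167$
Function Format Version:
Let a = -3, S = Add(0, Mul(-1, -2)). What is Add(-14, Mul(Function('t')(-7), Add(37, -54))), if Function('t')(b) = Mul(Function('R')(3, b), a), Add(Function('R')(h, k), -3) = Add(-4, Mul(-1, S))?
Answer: -167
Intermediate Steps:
S = 2 (S = Add(0, 2) = 2)
Function('R')(h, k) = -3 (Function('R')(h, k) = Add(3, Add(-4, Mul(-1, 2))) = Add(3, Add(-4, -2)) = Add(3, -6) = -3)
Function('t')(b) = 9 (Function('t')(b) = Mul(-3, -3) = 9)
Add(-14, Mul(Function('t')(-7), Add(37, -54))) = Add(-14, Mul(9, Add(37, -54))) = Add(-14, Mul(9, -17)) = Add(-14, -153) = -167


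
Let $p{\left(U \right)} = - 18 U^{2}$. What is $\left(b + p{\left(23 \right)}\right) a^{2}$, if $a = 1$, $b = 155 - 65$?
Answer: $-9432$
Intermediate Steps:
$b = 90$ ($b = 155 - 65 = 90$)
$\left(b + p{\left(23 \right)}\right) a^{2} = \left(90 - 18 \cdot 23^{2}\right) 1^{2} = \left(90 - 9522\right) 1 = \left(-9432\right) 1 = -9432$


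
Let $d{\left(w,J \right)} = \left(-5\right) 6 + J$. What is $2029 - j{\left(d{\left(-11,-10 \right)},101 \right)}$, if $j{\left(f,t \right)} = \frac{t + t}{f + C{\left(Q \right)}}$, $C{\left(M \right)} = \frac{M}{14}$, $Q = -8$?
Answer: $\frac{288825}{142} \approx 2034.0$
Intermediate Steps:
$C{\left(M \right)} = \frac{M}{14}$ ($C{\left(M \right)} = M \frac{1}{14} = \frac{M}{14}$)
$d{\left(w,J \right)} = -30 + J$
$j{\left(f,t \right)} = \frac{2 t}{- \frac{4}{7} + f}$ ($j{\left(f,t \right)} = \frac{t + t}{f + \frac{1}{14} \left(-8\right)} = \frac{2 t}{f - \frac{4}{7}} = \frac{2 t}{- \frac{4}{7} + f}$)
$2029 - j{\left(d{\left(-11,-10 \right)},101 \right)} = 2029 - 14 \cdot 101 \frac{1}{-4 + 7 \left(-30 - 10\right)} = 2029 - 14 \cdot 101 \frac{1}{-4 + 7 \left(-40\right)} = 2029 - 14 \cdot 101 \frac{1}{-4 - 280} = 2029 - 14 \cdot 101 \frac{1}{-284} = 2029 - 14 \cdot 101 \left(- \frac{1}{284}\right) = 2029 - - \frac{707}{142} = 2029 + \frac{707}{142} = \frac{288825}{142}$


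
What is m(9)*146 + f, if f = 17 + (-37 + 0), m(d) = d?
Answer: 1294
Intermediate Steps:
f = -20 (f = 17 - 37 = -20)
m(9)*146 + f = 9*146 - 20 = 1314 - 20 = 1294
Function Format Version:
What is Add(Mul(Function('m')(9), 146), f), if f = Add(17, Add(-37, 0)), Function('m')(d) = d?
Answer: 1294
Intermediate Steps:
f = -20 (f = Add(17, -37) = -20)
Add(Mul(Function('m')(9), 146), f) = Add(Mul(9, 146), -20) = Add(1314, -20) = 1294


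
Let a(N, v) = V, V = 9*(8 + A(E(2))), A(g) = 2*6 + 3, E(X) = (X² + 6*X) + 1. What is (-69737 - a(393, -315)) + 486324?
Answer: 416380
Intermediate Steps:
E(X) = 1 + X² + 6*X
A(g) = 15 (A(g) = 12 + 3 = 15)
V = 207 (V = 9*(8 + 15) = 9*23 = 207)
a(N, v) = 207
(-69737 - a(393, -315)) + 486324 = (-69737 - 1*207) + 486324 = (-69737 - 207) + 486324 = -69944 + 486324 = 416380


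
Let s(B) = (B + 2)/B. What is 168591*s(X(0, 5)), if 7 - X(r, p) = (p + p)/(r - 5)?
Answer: 618167/3 ≈ 2.0606e+5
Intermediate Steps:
X(r, p) = 7 - 2*p/(-5 + r) (X(r, p) = 7 - (p + p)/(r - 5) = 7 - 2*p/(-5 + r))
s(B) = (2 + B)/B
168591*s(X(0, 5)) = 168591*((2 + (-35 - 2*5 + 7*0)/(-5 + 0))/(((-35 - 2*5 + 7*0)/(-5 + 0)))) = 168591*((2 + (-35 - 10 + 0)/(-5))/(((-35 - 10 + 0)/(-5)))) = 168591*((2 - 1/5*(-45))/((-1/5*(-45)))) = 168591*((2 + 9)/9) = 168591*((1/9)*11) = 168591*(11/9) = 618167/3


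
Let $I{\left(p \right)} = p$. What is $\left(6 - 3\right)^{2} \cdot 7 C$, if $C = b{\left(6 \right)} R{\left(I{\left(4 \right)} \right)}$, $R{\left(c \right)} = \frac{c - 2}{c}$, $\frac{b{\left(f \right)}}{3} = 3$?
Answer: $\frac{567}{2} \approx 283.5$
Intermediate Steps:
$b{\left(f \right)} = 9$ ($b{\left(f \right)} = 3 \cdot 3 = 9$)
$R{\left(c \right)} = \frac{-2 + c}{c}$
$C = \frac{9}{2}$ ($C = 9 \frac{-2 + 4}{4} = 9 \cdot \frac{1}{4} \cdot 2 = 9 \cdot \frac{1}{2} = \frac{9}{2} \approx 4.5$)
$\left(6 - 3\right)^{2} \cdot 7 C = \left(6 - 3\right)^{2} \cdot 7 \cdot \frac{9}{2} = 3^{2} \cdot 7 \cdot \frac{9}{2} = 9 \cdot 7 \cdot \frac{9}{2} = 63 \cdot \frac{9}{2} = \frac{567}{2}$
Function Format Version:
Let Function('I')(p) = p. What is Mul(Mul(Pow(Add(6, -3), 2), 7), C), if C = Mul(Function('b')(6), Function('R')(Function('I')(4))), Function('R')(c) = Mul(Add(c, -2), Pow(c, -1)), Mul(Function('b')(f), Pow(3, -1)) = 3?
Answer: Rational(567, 2) ≈ 283.50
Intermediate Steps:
Function('b')(f) = 9 (Function('b')(f) = Mul(3, 3) = 9)
Function('R')(c) = Mul(Pow(c, -1), Add(-2, c)) (Function('R')(c) = Mul(Add(-2, c), Pow(c, -1)) = Mul(Pow(c, -1), Add(-2, c)))
C = Rational(9, 2) (C = Mul(9, Mul(Pow(4, -1), Add(-2, 4))) = Mul(9, Mul(Rational(1, 4), 2)) = Mul(9, Rational(1, 2)) = Rational(9, 2) ≈ 4.5000)
Mul(Mul(Pow(Add(6, -3), 2), 7), C) = Mul(Mul(Pow(Add(6, -3), 2), 7), Rational(9, 2)) = Mul(Mul(Pow(3, 2), 7), Rational(9, 2)) = Mul(Mul(9, 7), Rational(9, 2)) = Mul(63, Rational(9, 2)) = Rational(567, 2)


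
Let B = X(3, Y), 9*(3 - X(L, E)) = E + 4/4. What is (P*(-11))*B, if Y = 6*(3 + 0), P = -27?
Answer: 264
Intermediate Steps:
Y = 18 (Y = 6*3 = 18)
X(L, E) = 26/9 - E/9 (X(L, E) = 3 - (E + 4/4)/9 = 3 - (E + 4*(¼))/9 = 3 - (E + 1)/9 = 3 - (1 + E)/9 = 3 + (-⅑ - E/9) = 26/9 - E/9)
B = 8/9 (B = 26/9 - ⅑*18 = 26/9 - 2 = 8/9 ≈ 0.88889)
(P*(-11))*B = -27*(-11)*(8/9) = 297*(8/9) = 264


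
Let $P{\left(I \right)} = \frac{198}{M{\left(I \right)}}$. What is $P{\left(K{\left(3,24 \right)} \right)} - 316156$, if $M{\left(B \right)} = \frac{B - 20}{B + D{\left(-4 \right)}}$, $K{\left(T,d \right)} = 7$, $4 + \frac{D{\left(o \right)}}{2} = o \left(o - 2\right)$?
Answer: $- \frac{4119334}{13} \approx -3.1687 \cdot 10^{5}$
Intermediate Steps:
$D{\left(o \right)} = -8 + 2 o \left(-2 + o\right)$ ($D{\left(o \right)} = -8 + 2 o \left(o - 2\right) = -8 + 2 o \left(-2 + o\right)$)
$M{\left(B \right)} = \frac{-20 + B}{40 + B}$ ($M{\left(B \right)} = \frac{B - 20}{B - \left(-8 - 32\right)} = \frac{-20 + B}{B + \left(-8 + 16 + 2 \cdot 16\right)} = \frac{-20 + B}{B + \left(-8 + 16 + 32\right)} = \frac{-20 + B}{B + 40} = \frac{-20 + B}{40 + B}$)
$P{\left(I \right)} = \frac{198 \left(40 + I\right)}{-20 + I}$ ($P{\left(I \right)} = \frac{198}{\frac{1}{40 + I} \left(-20 + I\right)} = 198 \frac{40 + I}{-20 + I} = \frac{198 \left(40 + I\right)}{-20 + I}$)
$P{\left(K{\left(3,24 \right)} \right)} - 316156 = \frac{198 \left(40 + 7\right)}{-20 + 7} - 316156 = 198 \frac{1}{-13} \cdot 47 - 316156 = 198 \left(- \frac{1}{13}\right) 47 - 316156 = - \frac{9306}{13} - 316156 = - \frac{4119334}{13}$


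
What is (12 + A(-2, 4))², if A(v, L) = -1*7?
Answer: 25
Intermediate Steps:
A(v, L) = -7
(12 + A(-2, 4))² = (12 - 7)² = 5² = 25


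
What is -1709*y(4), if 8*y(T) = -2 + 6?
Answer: -1709/2 ≈ -854.50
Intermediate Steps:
y(T) = 1/2 (y(T) = (-2 + 6)/8 = (1/8)*4 = 1/2)
-1709*y(4) = -1709*1/2 = -1709/2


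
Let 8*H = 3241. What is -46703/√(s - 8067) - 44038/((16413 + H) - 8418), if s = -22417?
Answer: -352304/67201 + 46703*I*√7621/15242 ≈ -5.2425 + 267.49*I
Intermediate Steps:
H = 3241/8 (H = (⅛)*3241 = 3241/8 ≈ 405.13)
-46703/√(s - 8067) - 44038/((16413 + H) - 8418) = -46703/√(-22417 - 8067) - 44038/((16413 + 3241/8) - 8418) = -46703*(-I*√7621/15242) - 44038/(134545/8 - 8418) = -46703*(-I*√7621/15242) - 44038/67201/8 = -(-46703)*I*√7621/15242 - 44038*8/67201 = 46703*I*√7621/15242 - 352304/67201 = -352304/67201 + 46703*I*√7621/15242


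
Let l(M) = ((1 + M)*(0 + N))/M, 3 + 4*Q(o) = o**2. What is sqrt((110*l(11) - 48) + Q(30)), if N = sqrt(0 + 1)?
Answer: sqrt(1185)/2 ≈ 17.212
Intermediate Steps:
N = 1 (N = sqrt(1) = 1)
Q(o) = -3/4 + o**2/4
l(M) = (1 + M)/M (l(M) = ((1 + M)*(0 + 1))/M = ((1 + M)*1)/M = (1 + M)/M)
sqrt((110*l(11) - 48) + Q(30)) = sqrt((110*((1 + 11)/11) - 48) + (-3/4 + (1/4)*30**2)) = sqrt((110*((1/11)*12) - 48) + (-3/4 + (1/4)*900)) = sqrt((110*(12/11) - 48) + (-3/4 + 225)) = sqrt((120 - 48) + 897/4) = sqrt(72 + 897/4) = sqrt(1185/4) = sqrt(1185)/2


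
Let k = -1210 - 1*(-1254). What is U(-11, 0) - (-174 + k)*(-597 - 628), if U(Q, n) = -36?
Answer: -159286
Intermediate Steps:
k = 44 (k = -1210 + 1254 = 44)
U(-11, 0) - (-174 + k)*(-597 - 628) = -36 - (-174 + 44)*(-597 - 628) = -36 - (-130)*(-1225) = -36 - 1*159250 = -36 - 159250 = -159286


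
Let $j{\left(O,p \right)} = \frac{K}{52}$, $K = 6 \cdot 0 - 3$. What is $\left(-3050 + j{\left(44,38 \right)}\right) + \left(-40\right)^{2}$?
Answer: $- \frac{75403}{52} \approx -1450.1$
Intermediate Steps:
$K = -3$ ($K = 0 - 3 = -3$)
$j{\left(O,p \right)} = - \frac{3}{52}$
$\left(-3050 + j{\left(44,38 \right)}\right) + \left(-40\right)^{2} = \left(-3050 - \frac{3}{52}\right) + \left(-40\right)^{2} = - \frac{158603}{52} + 1600 = - \frac{75403}{52}$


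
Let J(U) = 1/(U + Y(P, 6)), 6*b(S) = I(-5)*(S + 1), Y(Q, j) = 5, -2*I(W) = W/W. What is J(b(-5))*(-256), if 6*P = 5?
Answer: -48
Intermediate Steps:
P = 5/6 (P = (1/6)*5 = 5/6 ≈ 0.83333)
I(W) = -1/2 (I(W) = -W/(2*W) = -1/2*1 = -1/2)
b(S) = -1/12 - S/12 (b(S) = (-(S + 1)/2)/6 = (-(1 + S)/2)/6 = (-1/2 - S/2)/6 = -1/12 - S/12)
J(U) = 1/(5 + U) (J(U) = 1/(U + 5) = 1/(5 + U))
J(b(-5))*(-256) = -256/(5 + (-1/12 - 1/12*(-5))) = -256/(5 + (-1/12 + 5/12)) = -256/(5 + 1/3) = -256/(16/3) = (3/16)*(-256) = -48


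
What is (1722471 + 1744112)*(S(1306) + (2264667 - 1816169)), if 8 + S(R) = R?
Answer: 1559255167068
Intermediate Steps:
S(R) = -8 + R
(1722471 + 1744112)*(S(1306) + (2264667 - 1816169)) = (1722471 + 1744112)*((-8 + 1306) + (2264667 - 1816169)) = 3466583*(1298 + 448498) = 3466583*449796 = 1559255167068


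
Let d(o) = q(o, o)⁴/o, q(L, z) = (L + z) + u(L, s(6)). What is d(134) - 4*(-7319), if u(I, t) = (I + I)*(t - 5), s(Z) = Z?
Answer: 615991900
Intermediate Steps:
u(I, t) = 2*I*(-5 + t) (u(I, t) = (2*I)*(-5 + t) = 2*I*(-5 + t))
q(L, z) = z + 3*L (q(L, z) = (L + z) + 2*L*(-5 + 6) = (L + z) + 2*L*1 = (L + z) + 2*L = z + 3*L)
d(o) = 256*o³ (d(o) = (o + 3*o)⁴/o = (4*o)⁴/o = (256*o⁴)/o = 256*o³)
d(134) - 4*(-7319) = 256*134³ - 4*(-7319) = 256*2406104 + 29276 = 615962624 + 29276 = 615991900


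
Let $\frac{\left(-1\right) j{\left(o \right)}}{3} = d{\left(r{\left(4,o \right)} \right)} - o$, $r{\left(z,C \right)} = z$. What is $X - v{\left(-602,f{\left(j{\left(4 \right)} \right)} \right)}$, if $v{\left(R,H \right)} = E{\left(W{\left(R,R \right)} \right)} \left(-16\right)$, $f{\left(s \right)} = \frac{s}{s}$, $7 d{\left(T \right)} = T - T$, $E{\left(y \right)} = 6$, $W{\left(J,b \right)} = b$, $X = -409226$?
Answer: $-409130$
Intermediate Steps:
$d{\left(T \right)} = 0$ ($d{\left(T \right)} = \frac{T - T}{7} = \frac{1}{7} \cdot 0 = 0$)
$j{\left(o \right)} = 3 o$ ($j{\left(o \right)} = - 3 \left(0 - o\right) = - 3 \left(- o\right) = 3 o$)
$f{\left(s \right)} = 1$
$v{\left(R,H \right)} = -96$ ($v{\left(R,H \right)} = 6 \left(-16\right) = -96$)
$X - v{\left(-602,f{\left(j{\left(4 \right)} \right)} \right)} = -409226 - -96 = -409226 + 96 = -409130$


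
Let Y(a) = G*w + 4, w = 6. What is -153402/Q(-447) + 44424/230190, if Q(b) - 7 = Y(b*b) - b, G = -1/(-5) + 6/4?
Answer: -29409005886/89812465 ≈ -327.45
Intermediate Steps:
G = 17/10 (G = -1*(-⅕) + 6*(¼) = ⅕ + 3/2 = 17/10 ≈ 1.7000)
Y(a) = 71/5 (Y(a) = (17/10)*6 + 4 = 51/5 + 4 = 71/5)
Q(b) = 106/5 - b (Q(b) = 7 + (71/5 - b) = 106/5 - b)
-153402/Q(-447) + 44424/230190 = -153402/(106/5 - 1*(-447)) + 44424/230190 = -153402/(106/5 + 447) + 44424*(1/230190) = -153402/2341/5 + 7404/38365 = -153402*5/2341 + 7404/38365 = -767010/2341 + 7404/38365 = -29409005886/89812465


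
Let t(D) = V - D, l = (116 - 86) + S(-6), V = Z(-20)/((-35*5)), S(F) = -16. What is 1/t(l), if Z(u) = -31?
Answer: -175/2419 ≈ -0.072344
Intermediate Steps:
V = 31/175 (V = -31/((-35*5)) = -31/(-175) = -31*(-1/175) = 31/175 ≈ 0.17714)
l = 14 (l = (116 - 86) - 16 = 30 - 16 = 14)
t(D) = 31/175 - D
1/t(l) = 1/(31/175 - 1*14) = 1/(31/175 - 14) = 1/(-2419/175) = -175/2419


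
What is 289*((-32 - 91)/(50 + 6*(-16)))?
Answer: 35547/46 ≈ 772.76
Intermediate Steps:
289*((-32 - 91)/(50 + 6*(-16))) = 289*(-123/(50 - 96)) = 289*(-123/(-46)) = 289*(-123*(-1/46)) = 289*(123/46) = 35547/46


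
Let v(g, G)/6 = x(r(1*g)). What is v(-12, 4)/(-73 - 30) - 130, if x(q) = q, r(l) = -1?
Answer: -13384/103 ≈ -129.94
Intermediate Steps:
v(g, G) = -6 (v(g, G) = 6*(-1) = -6)
v(-12, 4)/(-73 - 30) - 130 = -6/(-73 - 30) - 130 = -6/(-103) - 130 = -6*(-1/103) - 130 = 6/103 - 130 = -13384/103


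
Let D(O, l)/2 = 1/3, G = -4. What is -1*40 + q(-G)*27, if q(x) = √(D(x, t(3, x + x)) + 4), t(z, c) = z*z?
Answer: -40 + 9*√42 ≈ 18.327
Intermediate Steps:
t(z, c) = z²
D(O, l) = ⅔ (D(O, l) = 2/3 = 2*(⅓) = ⅔)
q(x) = √42/3 (q(x) = √(⅔ + 4) = √(14/3) = √42/3)
-1*40 + q(-G)*27 = -1*40 + (√42/3)*27 = -40 + 9*√42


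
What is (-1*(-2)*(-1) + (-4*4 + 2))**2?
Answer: 256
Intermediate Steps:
(-1*(-2)*(-1) + (-4*4 + 2))**2 = (2*(-1) + (-16 + 2))**2 = (-2 - 14)**2 = (-16)**2 = 256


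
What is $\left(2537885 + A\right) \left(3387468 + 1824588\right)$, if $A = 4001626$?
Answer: $34084297544616$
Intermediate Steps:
$\left(2537885 + A\right) \left(3387468 + 1824588\right) = \left(2537885 + 4001626\right) \left(3387468 + 1824588\right) = 6539511 \cdot 5212056 = 34084297544616$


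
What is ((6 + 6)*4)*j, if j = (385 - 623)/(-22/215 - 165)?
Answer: 350880/5071 ≈ 69.193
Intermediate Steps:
j = 7310/5071 (j = -238/(-22*1/215 - 165) = -238/(-22/215 - 165) = -238/(-35497/215) = -238*(-215/35497) = 7310/5071 ≈ 1.4415)
((6 + 6)*4)*j = ((6 + 6)*4)*(7310/5071) = (12*4)*(7310/5071) = 48*(7310/5071) = 350880/5071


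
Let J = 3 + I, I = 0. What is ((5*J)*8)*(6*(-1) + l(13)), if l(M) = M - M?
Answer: -720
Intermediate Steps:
l(M) = 0
J = 3 (J = 3 + 0 = 3)
((5*J)*8)*(6*(-1) + l(13)) = ((5*3)*8)*(6*(-1) + 0) = (15*8)*(-6 + 0) = 120*(-6) = -720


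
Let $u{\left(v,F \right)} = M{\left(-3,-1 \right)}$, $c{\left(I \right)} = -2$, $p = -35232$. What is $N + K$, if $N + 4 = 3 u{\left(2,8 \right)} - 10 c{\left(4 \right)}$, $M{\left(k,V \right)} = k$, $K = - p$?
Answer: $35239$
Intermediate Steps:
$K = 35232$ ($K = \left(-1\right) \left(-35232\right) = 35232$)
$u{\left(v,F \right)} = -3$
$N = 7$ ($N = -4 + \left(3 \left(-3\right) - -20\right) = -4 + \left(-9 + 20\right) = -4 + 11 = 7$)
$N + K = 7 + 35232 = 35239$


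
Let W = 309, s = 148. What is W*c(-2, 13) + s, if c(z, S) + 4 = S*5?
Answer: 18997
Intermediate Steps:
c(z, S) = -4 + 5*S (c(z, S) = -4 + S*5 = -4 + 5*S)
W*c(-2, 13) + s = 309*(-4 + 5*13) + 148 = 309*(-4 + 65) + 148 = 309*61 + 148 = 18849 + 148 = 18997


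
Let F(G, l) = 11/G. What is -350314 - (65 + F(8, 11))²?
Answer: -22702057/64 ≈ -3.5472e+5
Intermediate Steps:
-350314 - (65 + F(8, 11))² = -350314 - (65 + 11/8)² = -350314 - (531/8)² = -350314 - 1*281961/64 = -350314 - 281961/64 = -22702057/64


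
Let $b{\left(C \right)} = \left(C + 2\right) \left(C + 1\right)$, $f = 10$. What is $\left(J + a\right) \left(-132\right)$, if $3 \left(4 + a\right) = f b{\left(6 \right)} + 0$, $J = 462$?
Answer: $-85096$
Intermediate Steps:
$b{\left(C \right)} = \left(1 + C\right) \left(2 + C\right)$ ($b{\left(C \right)} = \left(2 + C\right) \left(1 + C\right) = \left(1 + C\right) \left(2 + C\right)$)
$a = \frac{548}{3}$ ($a = -4 + \frac{10 \left(2 + 6^{2} + 3 \cdot 6\right) + 0}{3} = -4 + \frac{10 \left(2 + 36 + 18\right) + 0}{3} = -4 + \frac{10 \cdot 56 + 0}{3} = -4 + \frac{560 + 0}{3} = -4 + \frac{1}{3} \cdot 560 = -4 + \frac{560}{3} = \frac{548}{3} \approx 182.67$)
$\left(J + a\right) \left(-132\right) = \left(462 + \frac{548}{3}\right) \left(-132\right) = \frac{1934}{3} \left(-132\right) = -85096$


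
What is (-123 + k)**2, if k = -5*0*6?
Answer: 15129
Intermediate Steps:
k = 0 (k = 0*6 = 0)
(-123 + k)**2 = (-123 + 0)**2 = (-123)**2 = 15129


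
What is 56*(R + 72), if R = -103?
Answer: -1736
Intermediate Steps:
56*(R + 72) = 56*(-103 + 72) = 56*(-31) = -1736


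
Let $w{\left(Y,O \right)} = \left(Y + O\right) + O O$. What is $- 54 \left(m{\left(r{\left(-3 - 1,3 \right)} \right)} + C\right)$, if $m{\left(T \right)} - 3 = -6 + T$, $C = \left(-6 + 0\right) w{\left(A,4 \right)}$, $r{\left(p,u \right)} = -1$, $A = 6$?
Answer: $8640$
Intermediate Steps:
$w{\left(Y,O \right)} = O + Y + O^{2}$ ($w{\left(Y,O \right)} = \left(O + Y\right) + O^{2} = O + Y + O^{2}$)
$C = -156$ ($C = \left(-6 + 0\right) \left(4 + 6 + 4^{2}\right) = - 6 \left(4 + 6 + 16\right) = \left(-6\right) 26 = -156$)
$m{\left(T \right)} = -3 + T$ ($m{\left(T \right)} = 3 + \left(-6 + T\right) = -3 + T$)
$- 54 \left(m{\left(r{\left(-3 - 1,3 \right)} \right)} + C\right) = - 54 \left(\left(-3 - 1\right) - 156\right) = - 54 \left(-4 - 156\right) = \left(-54\right) \left(-160\right) = 8640$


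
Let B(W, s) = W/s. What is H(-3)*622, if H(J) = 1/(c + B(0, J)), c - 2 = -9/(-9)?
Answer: 622/3 ≈ 207.33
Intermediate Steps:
c = 3 (c = 2 - 9/(-9) = 2 - 9*(-1/9) = 2 + 1 = 3)
H(J) = 1/3 (H(J) = 1/(3 + 0/J) = 1/(3 + 0) = 1/3)
H(-3)*622 = (1/3)*622 = 622/3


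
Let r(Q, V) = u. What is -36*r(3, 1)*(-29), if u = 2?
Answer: 2088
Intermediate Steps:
r(Q, V) = 2
-36*r(3, 1)*(-29) = -36*2*(-29) = -72*(-29) = 2088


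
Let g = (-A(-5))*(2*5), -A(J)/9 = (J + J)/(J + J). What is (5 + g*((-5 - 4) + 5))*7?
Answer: -2485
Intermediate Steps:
A(J) = -9 (A(J) = -9*(J + J)/(J + J) = -9*2*J/(2*J) = -9*2*J*1/(2*J) = -9*1 = -9)
g = 90 (g = (-1*(-9))*(2*5) = 9*10 = 90)
(5 + g*((-5 - 4) + 5))*7 = (5 + 90*((-5 - 4) + 5))*7 = (5 + 90*(-9 + 5))*7 = (5 + 90*(-4))*7 = (5 - 360)*7 = -355*7 = -2485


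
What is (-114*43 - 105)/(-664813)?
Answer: 5007/664813 ≈ 0.0075314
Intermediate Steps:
(-114*43 - 105)/(-664813) = (-4902 - 105)*(-1/664813) = -5007*(-1/664813) = 5007/664813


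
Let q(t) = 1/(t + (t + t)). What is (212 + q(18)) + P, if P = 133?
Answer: 18631/54 ≈ 345.02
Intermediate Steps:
q(t) = 1/(3*t) (q(t) = 1/(t + 2*t) = 1/(3*t))
(212 + q(18)) + P = (212 + (1/3)/18) + 133 = (212 + (1/3)*(1/18)) + 133 = (212 + 1/54) + 133 = 11449/54 + 133 = 18631/54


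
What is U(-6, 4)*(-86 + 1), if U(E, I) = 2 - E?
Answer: -680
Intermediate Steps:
U(-6, 4)*(-86 + 1) = (2 - 1*(-6))*(-86 + 1) = (2 + 6)*(-85) = 8*(-85) = -680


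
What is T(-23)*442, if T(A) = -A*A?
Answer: -233818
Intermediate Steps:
T(A) = -A²
T(-23)*442 = -1*(-23)²*442 = -1*529*442 = -529*442 = -233818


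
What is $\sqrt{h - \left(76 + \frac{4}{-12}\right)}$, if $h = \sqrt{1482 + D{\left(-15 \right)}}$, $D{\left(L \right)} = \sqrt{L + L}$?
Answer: $\frac{\sqrt{-681 + 9 \sqrt{1482 + i \sqrt{30}}}}{3} \approx 0.0058342 + 6.0967 i$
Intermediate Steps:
$D{\left(L \right)} = \sqrt{2} \sqrt{L}$ ($D{\left(L \right)} = \sqrt{2 L} = \sqrt{2} \sqrt{L}$)
$h = \sqrt{1482 + i \sqrt{30}}$ ($h = \sqrt{1482 + \sqrt{2} \sqrt{-15}} = \sqrt{1482 + \sqrt{2} i \sqrt{15}} = \sqrt{1482 + i \sqrt{30}} \approx 38.497 + 0.07114 i$)
$\sqrt{h - \left(76 + \frac{4}{-12}\right)} = \sqrt{\sqrt{1482 + i \sqrt{30}} - \left(76 + \frac{4}{-12}\right)} = \sqrt{\sqrt{1482 + i \sqrt{30}} - \frac{227}{3}} = \sqrt{- \frac{227}{3} + \sqrt{1482 + i \sqrt{30}}}$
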